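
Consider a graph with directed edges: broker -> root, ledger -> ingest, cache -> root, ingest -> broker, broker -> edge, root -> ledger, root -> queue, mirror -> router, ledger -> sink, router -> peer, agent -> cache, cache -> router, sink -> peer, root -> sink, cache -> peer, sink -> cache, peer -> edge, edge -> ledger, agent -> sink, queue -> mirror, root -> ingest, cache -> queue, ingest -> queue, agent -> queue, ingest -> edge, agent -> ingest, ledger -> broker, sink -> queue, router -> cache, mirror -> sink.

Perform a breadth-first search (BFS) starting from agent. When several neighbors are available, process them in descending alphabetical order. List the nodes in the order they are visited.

Visit agent; enqueue sink, queue, ingest, cache → queue [sink, queue, ingest, cache]
Visit sink; enqueue peer → queue [queue, ingest, cache, peer]
Visit queue; enqueue mirror → queue [ingest, cache, peer, mirror]
Visit ingest; enqueue edge, broker → queue [cache, peer, mirror, edge, broker]
Visit cache; enqueue router, root → queue [peer, mirror, edge, broker, router, root]
Visit peer → queue [mirror, edge, broker, router, root]
Visit mirror → queue [edge, broker, router, root]
Visit edge; enqueue ledger → queue [broker, router, root, ledger]
Visit broker → queue [router, root, ledger]
Visit router → queue [root, ledger]
Visit root → queue [ledger]
Visit ledger → queue []

agent -> sink -> queue -> ingest -> cache -> peer -> mirror -> edge -> broker -> router -> root -> ledger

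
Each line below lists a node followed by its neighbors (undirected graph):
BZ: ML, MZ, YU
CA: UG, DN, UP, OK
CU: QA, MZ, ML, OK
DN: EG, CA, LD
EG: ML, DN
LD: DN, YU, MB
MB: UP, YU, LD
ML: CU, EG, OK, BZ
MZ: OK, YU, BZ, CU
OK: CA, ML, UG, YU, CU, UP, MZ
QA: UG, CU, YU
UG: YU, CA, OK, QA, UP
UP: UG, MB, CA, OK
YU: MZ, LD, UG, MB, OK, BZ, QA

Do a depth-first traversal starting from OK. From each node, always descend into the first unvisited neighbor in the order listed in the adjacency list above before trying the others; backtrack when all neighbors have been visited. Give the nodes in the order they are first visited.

OK → CA → UG → YU → MZ → BZ → ML → CU → QA → EG → DN → LD → MB → UP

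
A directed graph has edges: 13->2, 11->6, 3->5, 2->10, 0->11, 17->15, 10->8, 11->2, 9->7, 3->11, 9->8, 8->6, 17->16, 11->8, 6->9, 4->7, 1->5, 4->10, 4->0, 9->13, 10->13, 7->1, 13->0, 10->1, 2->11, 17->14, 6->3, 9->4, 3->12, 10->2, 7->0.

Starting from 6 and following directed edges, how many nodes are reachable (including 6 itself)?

BFS from 6 visits: 6, 3, 9, 5, 11, 12, 4, 7, 8, 13, 2, 0, 10, 1
Reachable nodes: 14 of 18 total.

14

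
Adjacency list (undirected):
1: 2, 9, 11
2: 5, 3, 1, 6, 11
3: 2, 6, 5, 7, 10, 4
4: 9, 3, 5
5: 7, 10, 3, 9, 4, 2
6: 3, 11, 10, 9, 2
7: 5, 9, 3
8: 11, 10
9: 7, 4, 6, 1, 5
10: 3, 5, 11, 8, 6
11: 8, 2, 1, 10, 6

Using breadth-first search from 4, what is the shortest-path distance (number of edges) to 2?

2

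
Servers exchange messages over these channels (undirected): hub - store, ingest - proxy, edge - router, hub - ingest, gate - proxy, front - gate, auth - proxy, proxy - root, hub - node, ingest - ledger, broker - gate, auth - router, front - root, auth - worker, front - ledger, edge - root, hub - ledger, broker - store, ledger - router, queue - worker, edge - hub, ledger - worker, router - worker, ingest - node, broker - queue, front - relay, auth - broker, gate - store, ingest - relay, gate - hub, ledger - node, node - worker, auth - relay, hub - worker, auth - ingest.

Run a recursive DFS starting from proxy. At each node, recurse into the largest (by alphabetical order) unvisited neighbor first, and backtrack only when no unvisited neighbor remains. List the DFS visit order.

proxy root front relay ingest node worker router ledger hub store gate broker queue auth edge

Visit proxy
proxy → root
root → front
front → relay
relay → ingest
ingest → node
node → worker
worker → router
router → ledger
ledger → hub
hub → store
store → gate
gate → broker
broker → queue
broker → auth
hub → edge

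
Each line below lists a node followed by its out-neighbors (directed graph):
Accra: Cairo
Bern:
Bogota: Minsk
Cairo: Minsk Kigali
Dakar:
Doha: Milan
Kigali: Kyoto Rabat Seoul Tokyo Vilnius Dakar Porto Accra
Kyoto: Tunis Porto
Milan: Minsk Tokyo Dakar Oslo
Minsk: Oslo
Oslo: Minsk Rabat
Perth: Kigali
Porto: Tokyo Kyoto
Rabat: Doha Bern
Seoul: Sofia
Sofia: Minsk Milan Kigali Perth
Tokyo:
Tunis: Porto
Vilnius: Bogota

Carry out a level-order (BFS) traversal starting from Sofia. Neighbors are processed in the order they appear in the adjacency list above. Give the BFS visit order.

Sofia Minsk Milan Kigali Perth Oslo Tokyo Dakar Kyoto Rabat Seoul Vilnius Porto Accra Tunis Doha Bern Bogota Cairo

Visit Sofia; enqueue Minsk, Milan, Kigali, Perth → queue [Minsk, Milan, Kigali, Perth]
Visit Minsk; enqueue Oslo → queue [Milan, Kigali, Perth, Oslo]
Visit Milan; enqueue Tokyo, Dakar → queue [Kigali, Perth, Oslo, Tokyo, Dakar]
Visit Kigali; enqueue Kyoto, Rabat, Seoul, Vilnius, Porto, Accra → queue [Perth, Oslo, Tokyo, Dakar, Kyoto, Rabat, Seoul, Vilnius, Porto, Accra]
Visit Perth → queue [Oslo, Tokyo, Dakar, Kyoto, Rabat, Seoul, Vilnius, Porto, Accra]
Visit Oslo → queue [Tokyo, Dakar, Kyoto, Rabat, Seoul, Vilnius, Porto, Accra]
Visit Tokyo → queue [Dakar, Kyoto, Rabat, Seoul, Vilnius, Porto, Accra]
Visit Dakar → queue [Kyoto, Rabat, Seoul, Vilnius, Porto, Accra]
Visit Kyoto; enqueue Tunis → queue [Rabat, Seoul, Vilnius, Porto, Accra, Tunis]
Visit Rabat; enqueue Doha, Bern → queue [Seoul, Vilnius, Porto, Accra, Tunis, Doha, Bern]
Visit Seoul → queue [Vilnius, Porto, Accra, Tunis, Doha, Bern]
Visit Vilnius; enqueue Bogota → queue [Porto, Accra, Tunis, Doha, Bern, Bogota]
Visit Porto → queue [Accra, Tunis, Doha, Bern, Bogota]
Visit Accra; enqueue Cairo → queue [Tunis, Doha, Bern, Bogota, Cairo]
Visit Tunis → queue [Doha, Bern, Bogota, Cairo]
Visit Doha → queue [Bern, Bogota, Cairo]
Visit Bern → queue [Bogota, Cairo]
Visit Bogota → queue [Cairo]
Visit Cairo → queue []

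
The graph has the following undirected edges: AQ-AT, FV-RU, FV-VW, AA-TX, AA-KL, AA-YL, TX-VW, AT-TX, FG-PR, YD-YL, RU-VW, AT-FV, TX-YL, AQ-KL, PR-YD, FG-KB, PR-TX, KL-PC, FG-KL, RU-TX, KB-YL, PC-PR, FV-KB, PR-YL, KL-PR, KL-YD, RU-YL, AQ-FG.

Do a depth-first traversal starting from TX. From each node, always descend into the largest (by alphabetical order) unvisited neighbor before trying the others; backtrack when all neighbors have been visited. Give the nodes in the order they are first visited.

TX, YL, YD, PR, PC, KL, FG, KB, FV, VW, RU, AT, AQ, AA

Visit TX
TX → YL
YL → YD
YD → PR
PR → PC
PC → KL
KL → FG
FG → KB
KB → FV
FV → VW
VW → RU
FV → AT
AT → AQ
KL → AA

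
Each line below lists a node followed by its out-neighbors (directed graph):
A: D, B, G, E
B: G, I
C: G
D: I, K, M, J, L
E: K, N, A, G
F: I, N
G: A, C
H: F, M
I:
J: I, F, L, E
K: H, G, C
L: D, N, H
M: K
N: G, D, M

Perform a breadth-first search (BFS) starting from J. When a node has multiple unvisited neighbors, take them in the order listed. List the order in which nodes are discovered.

J → I → F → L → E → N → D → H → K → A → G → M → C → B

Visit J; enqueue I, F, L, E → queue [I, F, L, E]
Visit I → queue [F, L, E]
Visit F; enqueue N → queue [L, E, N]
Visit L; enqueue D, H → queue [E, N, D, H]
Visit E; enqueue K, A, G → queue [N, D, H, K, A, G]
Visit N; enqueue M → queue [D, H, K, A, G, M]
Visit D → queue [H, K, A, G, M]
Visit H → queue [K, A, G, M]
Visit K; enqueue C → queue [A, G, M, C]
Visit A; enqueue B → queue [G, M, C, B]
Visit G → queue [M, C, B]
Visit M → queue [C, B]
Visit C → queue [B]
Visit B → queue []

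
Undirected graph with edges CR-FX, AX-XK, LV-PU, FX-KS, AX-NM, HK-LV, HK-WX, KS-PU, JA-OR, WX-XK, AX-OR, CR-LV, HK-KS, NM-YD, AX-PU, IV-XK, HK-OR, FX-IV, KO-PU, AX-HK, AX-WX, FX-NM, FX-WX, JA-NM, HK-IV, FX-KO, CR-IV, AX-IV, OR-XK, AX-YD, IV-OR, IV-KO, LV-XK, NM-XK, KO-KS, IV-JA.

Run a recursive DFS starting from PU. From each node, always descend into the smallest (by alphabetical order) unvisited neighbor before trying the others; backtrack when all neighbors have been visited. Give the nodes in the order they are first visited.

PU, AX, HK, IV, CR, FX, KO, KS, NM, JA, OR, XK, LV, WX, YD

Visit PU
PU → AX
AX → HK
HK → IV
IV → CR
CR → FX
FX → KO
KO → KS
FX → NM
NM → JA
JA → OR
OR → XK
XK → LV
XK → WX
NM → YD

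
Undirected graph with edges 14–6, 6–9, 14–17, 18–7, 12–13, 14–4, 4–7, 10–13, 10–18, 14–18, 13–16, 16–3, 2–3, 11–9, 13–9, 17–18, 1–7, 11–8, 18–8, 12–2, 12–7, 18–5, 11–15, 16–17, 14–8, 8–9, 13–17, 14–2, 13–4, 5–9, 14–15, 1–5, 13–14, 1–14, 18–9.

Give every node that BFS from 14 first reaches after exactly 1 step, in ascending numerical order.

1, 2, 4, 6, 8, 13, 15, 17, 18

Level 0: 14
Level 1: 1, 2, 4, 6, 8, 13, 15, 17, 18
Level 2: 3, 5, 7, 9, 10, 11, 12, 16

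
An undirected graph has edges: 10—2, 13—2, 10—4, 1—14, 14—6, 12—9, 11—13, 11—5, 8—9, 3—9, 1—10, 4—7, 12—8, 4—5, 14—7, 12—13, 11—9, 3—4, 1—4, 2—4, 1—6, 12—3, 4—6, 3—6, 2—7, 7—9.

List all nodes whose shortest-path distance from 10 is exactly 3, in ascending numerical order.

9, 11, 12

Level 0: 10
Level 1: 1, 2, 4
Level 2: 3, 5, 6, 7, 13, 14
Level 3: 9, 11, 12
Level 4: 8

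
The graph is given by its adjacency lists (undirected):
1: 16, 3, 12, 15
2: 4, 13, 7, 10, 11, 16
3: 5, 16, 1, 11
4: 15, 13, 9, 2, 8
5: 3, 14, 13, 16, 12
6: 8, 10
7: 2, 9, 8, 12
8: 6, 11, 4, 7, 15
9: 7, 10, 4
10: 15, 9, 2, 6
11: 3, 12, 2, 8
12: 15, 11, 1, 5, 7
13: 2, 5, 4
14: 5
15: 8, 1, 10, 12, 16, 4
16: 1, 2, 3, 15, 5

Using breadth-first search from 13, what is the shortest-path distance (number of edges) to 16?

2

Level 0: 13
Level 1: 2, 4, 5
Level 2: 3, 7, 8, 9, 10, 11, 12, 14, 15, 16
Level 3: 1, 6
16 first appears at level 2.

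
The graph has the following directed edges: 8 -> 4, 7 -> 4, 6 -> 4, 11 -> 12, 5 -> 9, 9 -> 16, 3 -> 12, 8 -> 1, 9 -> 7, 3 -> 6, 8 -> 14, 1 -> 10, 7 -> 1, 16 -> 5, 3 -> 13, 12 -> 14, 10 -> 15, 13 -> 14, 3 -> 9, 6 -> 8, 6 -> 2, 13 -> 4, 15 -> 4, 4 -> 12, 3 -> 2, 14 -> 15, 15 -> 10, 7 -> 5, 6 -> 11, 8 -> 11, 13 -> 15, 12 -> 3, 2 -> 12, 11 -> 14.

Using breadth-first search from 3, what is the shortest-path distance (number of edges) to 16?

Level 0: 3
Level 1: 2, 6, 9, 12, 13
Level 2: 4, 7, 8, 11, 14, 15, 16
Level 3: 1, 5, 10
16 first appears at level 2.

2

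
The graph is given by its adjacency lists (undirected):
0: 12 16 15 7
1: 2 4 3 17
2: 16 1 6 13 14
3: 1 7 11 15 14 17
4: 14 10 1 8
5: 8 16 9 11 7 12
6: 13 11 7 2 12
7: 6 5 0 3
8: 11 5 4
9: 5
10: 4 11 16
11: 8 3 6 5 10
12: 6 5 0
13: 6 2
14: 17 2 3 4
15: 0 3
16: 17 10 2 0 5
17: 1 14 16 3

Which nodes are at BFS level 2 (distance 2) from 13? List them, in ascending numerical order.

1, 7, 11, 12, 14, 16

Level 0: 13
Level 1: 2, 6
Level 2: 1, 7, 11, 12, 14, 16
Level 3: 0, 3, 4, 5, 8, 10, 17
Level 4: 9, 15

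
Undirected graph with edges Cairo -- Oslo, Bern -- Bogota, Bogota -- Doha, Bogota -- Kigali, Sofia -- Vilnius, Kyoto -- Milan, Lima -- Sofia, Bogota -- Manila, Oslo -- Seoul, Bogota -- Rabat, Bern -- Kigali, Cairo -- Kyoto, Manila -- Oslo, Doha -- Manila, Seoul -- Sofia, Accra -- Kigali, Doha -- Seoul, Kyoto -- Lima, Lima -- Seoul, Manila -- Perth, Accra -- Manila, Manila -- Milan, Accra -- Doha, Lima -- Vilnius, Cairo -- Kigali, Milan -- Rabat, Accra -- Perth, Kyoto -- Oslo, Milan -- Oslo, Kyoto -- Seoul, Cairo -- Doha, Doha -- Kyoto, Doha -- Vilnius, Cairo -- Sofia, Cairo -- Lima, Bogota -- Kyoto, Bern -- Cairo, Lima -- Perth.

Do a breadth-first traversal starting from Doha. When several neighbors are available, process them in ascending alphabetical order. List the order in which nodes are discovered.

Doha → Accra → Bogota → Cairo → Kyoto → Manila → Seoul → Vilnius → Kigali → Perth → Bern → Rabat → Lima → Oslo → Sofia → Milan

Visit Doha; enqueue Accra, Bogota, Cairo, Kyoto, Manila, Seoul, Vilnius → queue [Accra, Bogota, Cairo, Kyoto, Manila, Seoul, Vilnius]
Visit Accra; enqueue Kigali, Perth → queue [Bogota, Cairo, Kyoto, Manila, Seoul, Vilnius, Kigali, Perth]
Visit Bogota; enqueue Bern, Rabat → queue [Cairo, Kyoto, Manila, Seoul, Vilnius, Kigali, Perth, Bern, Rabat]
Visit Cairo; enqueue Lima, Oslo, Sofia → queue [Kyoto, Manila, Seoul, Vilnius, Kigali, Perth, Bern, Rabat, Lima, Oslo, Sofia]
Visit Kyoto; enqueue Milan → queue [Manila, Seoul, Vilnius, Kigali, Perth, Bern, Rabat, Lima, Oslo, Sofia, Milan]
Visit Manila → queue [Seoul, Vilnius, Kigali, Perth, Bern, Rabat, Lima, Oslo, Sofia, Milan]
Visit Seoul → queue [Vilnius, Kigali, Perth, Bern, Rabat, Lima, Oslo, Sofia, Milan]
Visit Vilnius → queue [Kigali, Perth, Bern, Rabat, Lima, Oslo, Sofia, Milan]
Visit Kigali → queue [Perth, Bern, Rabat, Lima, Oslo, Sofia, Milan]
Visit Perth → queue [Bern, Rabat, Lima, Oslo, Sofia, Milan]
Visit Bern → queue [Rabat, Lima, Oslo, Sofia, Milan]
Visit Rabat → queue [Lima, Oslo, Sofia, Milan]
Visit Lima → queue [Oslo, Sofia, Milan]
Visit Oslo → queue [Sofia, Milan]
Visit Sofia → queue [Milan]
Visit Milan → queue []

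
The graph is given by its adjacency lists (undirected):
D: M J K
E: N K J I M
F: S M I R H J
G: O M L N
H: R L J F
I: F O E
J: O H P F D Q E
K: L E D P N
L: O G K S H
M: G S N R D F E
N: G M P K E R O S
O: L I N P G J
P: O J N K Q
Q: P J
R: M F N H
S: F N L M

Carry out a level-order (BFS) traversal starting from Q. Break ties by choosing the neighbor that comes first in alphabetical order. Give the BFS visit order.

Q -> J -> P -> D -> E -> F -> H -> O -> K -> N -> M -> I -> R -> S -> L -> G

Visit Q; enqueue J, P → queue [J, P]
Visit J; enqueue D, E, F, H, O → queue [P, D, E, F, H, O]
Visit P; enqueue K, N → queue [D, E, F, H, O, K, N]
Visit D; enqueue M → queue [E, F, H, O, K, N, M]
Visit E; enqueue I → queue [F, H, O, K, N, M, I]
Visit F; enqueue R, S → queue [H, O, K, N, M, I, R, S]
Visit H; enqueue L → queue [O, K, N, M, I, R, S, L]
Visit O; enqueue G → queue [K, N, M, I, R, S, L, G]
Visit K → queue [N, M, I, R, S, L, G]
Visit N → queue [M, I, R, S, L, G]
Visit M → queue [I, R, S, L, G]
Visit I → queue [R, S, L, G]
Visit R → queue [S, L, G]
Visit S → queue [L, G]
Visit L → queue [G]
Visit G → queue []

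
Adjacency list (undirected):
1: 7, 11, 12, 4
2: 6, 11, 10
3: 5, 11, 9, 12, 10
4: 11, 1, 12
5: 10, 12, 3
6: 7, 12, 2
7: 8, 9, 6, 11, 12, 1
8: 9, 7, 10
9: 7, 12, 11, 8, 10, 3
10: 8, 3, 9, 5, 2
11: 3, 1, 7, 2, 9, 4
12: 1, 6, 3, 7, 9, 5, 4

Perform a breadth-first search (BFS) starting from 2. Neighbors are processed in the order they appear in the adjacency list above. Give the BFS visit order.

2 -> 6 -> 11 -> 10 -> 7 -> 12 -> 3 -> 1 -> 9 -> 4 -> 8 -> 5

Visit 2; enqueue 6, 11, 10 → queue [6, 11, 10]
Visit 6; enqueue 7, 12 → queue [11, 10, 7, 12]
Visit 11; enqueue 3, 1, 9, 4 → queue [10, 7, 12, 3, 1, 9, 4]
Visit 10; enqueue 8, 5 → queue [7, 12, 3, 1, 9, 4, 8, 5]
Visit 7 → queue [12, 3, 1, 9, 4, 8, 5]
Visit 12 → queue [3, 1, 9, 4, 8, 5]
Visit 3 → queue [1, 9, 4, 8, 5]
Visit 1 → queue [9, 4, 8, 5]
Visit 9 → queue [4, 8, 5]
Visit 4 → queue [8, 5]
Visit 8 → queue [5]
Visit 5 → queue []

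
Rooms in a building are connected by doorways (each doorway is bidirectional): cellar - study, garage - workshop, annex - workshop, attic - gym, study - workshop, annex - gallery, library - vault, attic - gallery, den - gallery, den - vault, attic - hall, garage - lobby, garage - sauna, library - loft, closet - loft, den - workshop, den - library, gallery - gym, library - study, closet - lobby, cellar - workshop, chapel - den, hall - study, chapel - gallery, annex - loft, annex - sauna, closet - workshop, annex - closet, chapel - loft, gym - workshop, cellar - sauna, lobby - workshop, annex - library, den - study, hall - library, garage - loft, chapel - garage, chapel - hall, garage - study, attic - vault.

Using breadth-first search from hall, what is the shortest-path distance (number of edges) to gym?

2

Level 0: hall
Level 1: attic, chapel, library, study
Level 2: annex, cellar, den, gallery, garage, gym, loft, vault, workshop
Level 3: closet, lobby, sauna
gym first appears at level 2.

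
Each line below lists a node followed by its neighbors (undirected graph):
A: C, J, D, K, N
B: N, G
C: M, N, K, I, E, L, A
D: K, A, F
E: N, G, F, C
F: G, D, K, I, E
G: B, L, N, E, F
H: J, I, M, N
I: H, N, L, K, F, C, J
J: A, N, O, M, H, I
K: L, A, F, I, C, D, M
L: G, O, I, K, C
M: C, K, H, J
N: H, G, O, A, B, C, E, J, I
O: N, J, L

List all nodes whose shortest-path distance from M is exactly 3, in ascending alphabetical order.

B, G

Level 0: M
Level 1: C, H, J, K
Level 2: A, D, E, F, I, L, N, O
Level 3: B, G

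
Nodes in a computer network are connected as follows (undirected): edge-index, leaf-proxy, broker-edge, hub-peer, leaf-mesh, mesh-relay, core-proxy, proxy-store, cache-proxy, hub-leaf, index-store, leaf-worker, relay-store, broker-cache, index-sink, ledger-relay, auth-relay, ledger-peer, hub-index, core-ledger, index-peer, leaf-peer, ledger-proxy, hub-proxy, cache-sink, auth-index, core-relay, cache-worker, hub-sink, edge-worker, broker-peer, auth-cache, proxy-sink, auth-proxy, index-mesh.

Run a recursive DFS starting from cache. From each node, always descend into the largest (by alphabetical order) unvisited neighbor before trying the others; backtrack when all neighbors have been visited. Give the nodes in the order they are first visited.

cache, worker, leaf, proxy, store, relay, mesh, index, sink, hub, peer, ledger, core, broker, edge, auth

Visit cache
cache → worker
worker → leaf
leaf → proxy
proxy → store
store → relay
relay → mesh
mesh → index
index → sink
sink → hub
hub → peer
peer → ledger
ledger → core
peer → broker
broker → edge
index → auth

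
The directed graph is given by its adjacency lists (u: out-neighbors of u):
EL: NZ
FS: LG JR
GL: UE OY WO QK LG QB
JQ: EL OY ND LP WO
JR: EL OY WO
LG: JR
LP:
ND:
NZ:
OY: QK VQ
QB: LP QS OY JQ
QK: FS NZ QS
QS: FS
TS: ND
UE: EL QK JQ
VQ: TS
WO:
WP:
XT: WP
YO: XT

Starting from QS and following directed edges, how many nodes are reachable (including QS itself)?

12

BFS from QS visits: QS, FS, LG, JR, EL, OY, WO, NZ, QK, VQ, TS, ND
Reachable nodes: 12 of 20 total.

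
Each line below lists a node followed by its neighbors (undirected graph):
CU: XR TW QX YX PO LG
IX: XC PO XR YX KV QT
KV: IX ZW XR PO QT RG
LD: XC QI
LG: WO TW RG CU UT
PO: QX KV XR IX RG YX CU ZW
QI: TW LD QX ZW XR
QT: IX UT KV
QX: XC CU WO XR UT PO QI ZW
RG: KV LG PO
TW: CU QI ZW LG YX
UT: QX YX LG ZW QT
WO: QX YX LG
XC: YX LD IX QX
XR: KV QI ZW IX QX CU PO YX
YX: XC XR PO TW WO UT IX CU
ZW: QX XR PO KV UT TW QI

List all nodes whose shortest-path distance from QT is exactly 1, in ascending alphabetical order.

Level 0: QT
Level 1: IX, KV, UT
Level 2: LG, PO, QX, RG, XC, XR, YX, ZW
Level 3: CU, LD, QI, TW, WO

IX, KV, UT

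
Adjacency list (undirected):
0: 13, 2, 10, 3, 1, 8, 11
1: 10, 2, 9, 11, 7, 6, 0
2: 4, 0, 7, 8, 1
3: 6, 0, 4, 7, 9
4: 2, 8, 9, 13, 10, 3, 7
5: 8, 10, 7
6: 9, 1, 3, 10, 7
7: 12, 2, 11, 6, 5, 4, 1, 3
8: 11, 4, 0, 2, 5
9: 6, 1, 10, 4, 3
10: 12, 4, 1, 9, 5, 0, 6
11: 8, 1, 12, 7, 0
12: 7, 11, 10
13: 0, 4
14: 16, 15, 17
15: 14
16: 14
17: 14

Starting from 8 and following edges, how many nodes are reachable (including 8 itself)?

14

BFS from 8 visits: 8, 11, 5, 4, 2, 0, 12, 7, 1, 10, 13, 9, 3, 6
Reachable nodes: 14 of 18 total.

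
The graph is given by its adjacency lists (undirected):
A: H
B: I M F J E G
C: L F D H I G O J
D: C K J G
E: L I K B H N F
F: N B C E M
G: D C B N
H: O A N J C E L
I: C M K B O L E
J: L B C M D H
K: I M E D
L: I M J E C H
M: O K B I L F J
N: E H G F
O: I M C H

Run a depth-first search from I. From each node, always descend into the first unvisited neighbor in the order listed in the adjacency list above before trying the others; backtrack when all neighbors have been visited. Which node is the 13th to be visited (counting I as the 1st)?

B

Visit I
I → C
C → L
L → M
M → O
O → H
H → A
H → N
N → E
E → K
K → D
D → J
J → B
B → F
B → G

Visit order: I, C, L, M, O, H, A, N, E, K, D, J, B, F, G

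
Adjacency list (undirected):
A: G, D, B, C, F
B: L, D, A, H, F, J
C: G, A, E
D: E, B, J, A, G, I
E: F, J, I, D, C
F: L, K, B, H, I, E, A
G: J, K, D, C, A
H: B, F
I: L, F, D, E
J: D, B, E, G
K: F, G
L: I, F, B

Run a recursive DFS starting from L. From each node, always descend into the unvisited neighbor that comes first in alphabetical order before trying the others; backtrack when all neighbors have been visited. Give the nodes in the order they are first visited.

L, B, A, C, E, D, G, J, K, F, H, I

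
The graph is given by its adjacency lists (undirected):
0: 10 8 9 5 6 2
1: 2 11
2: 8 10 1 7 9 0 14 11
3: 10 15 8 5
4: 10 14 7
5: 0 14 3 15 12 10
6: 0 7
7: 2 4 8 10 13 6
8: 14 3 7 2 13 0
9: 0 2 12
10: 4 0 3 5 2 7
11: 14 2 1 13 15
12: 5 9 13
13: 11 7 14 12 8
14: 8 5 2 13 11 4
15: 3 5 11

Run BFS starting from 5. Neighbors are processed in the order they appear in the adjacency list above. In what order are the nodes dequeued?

Visit 5; enqueue 0, 14, 3, 15, 12, 10 → queue [0, 14, 3, 15, 12, 10]
Visit 0; enqueue 8, 9, 6, 2 → queue [14, 3, 15, 12, 10, 8, 9, 6, 2]
Visit 14; enqueue 13, 11, 4 → queue [3, 15, 12, 10, 8, 9, 6, 2, 13, 11, 4]
Visit 3 → queue [15, 12, 10, 8, 9, 6, 2, 13, 11, 4]
Visit 15 → queue [12, 10, 8, 9, 6, 2, 13, 11, 4]
Visit 12 → queue [10, 8, 9, 6, 2, 13, 11, 4]
Visit 10; enqueue 7 → queue [8, 9, 6, 2, 13, 11, 4, 7]
Visit 8 → queue [9, 6, 2, 13, 11, 4, 7]
Visit 9 → queue [6, 2, 13, 11, 4, 7]
Visit 6 → queue [2, 13, 11, 4, 7]
Visit 2; enqueue 1 → queue [13, 11, 4, 7, 1]
Visit 13 → queue [11, 4, 7, 1]
Visit 11 → queue [4, 7, 1]
Visit 4 → queue [7, 1]
Visit 7 → queue [1]
Visit 1 → queue []

5, 0, 14, 3, 15, 12, 10, 8, 9, 6, 2, 13, 11, 4, 7, 1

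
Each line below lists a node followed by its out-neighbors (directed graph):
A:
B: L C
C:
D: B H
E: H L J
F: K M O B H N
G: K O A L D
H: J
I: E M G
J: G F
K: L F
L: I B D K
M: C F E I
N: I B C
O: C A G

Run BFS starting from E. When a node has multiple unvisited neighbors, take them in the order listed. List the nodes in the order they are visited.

E -> H -> L -> J -> I -> B -> D -> K -> G -> F -> M -> C -> O -> A -> N

Visit E; enqueue H, L, J → queue [H, L, J]
Visit H → queue [L, J]
Visit L; enqueue I, B, D, K → queue [J, I, B, D, K]
Visit J; enqueue G, F → queue [I, B, D, K, G, F]
Visit I; enqueue M → queue [B, D, K, G, F, M]
Visit B; enqueue C → queue [D, K, G, F, M, C]
Visit D → queue [K, G, F, M, C]
Visit K → queue [G, F, M, C]
Visit G; enqueue O, A → queue [F, M, C, O, A]
Visit F; enqueue N → queue [M, C, O, A, N]
Visit M → queue [C, O, A, N]
Visit C → queue [O, A, N]
Visit O → queue [A, N]
Visit A → queue [N]
Visit N → queue []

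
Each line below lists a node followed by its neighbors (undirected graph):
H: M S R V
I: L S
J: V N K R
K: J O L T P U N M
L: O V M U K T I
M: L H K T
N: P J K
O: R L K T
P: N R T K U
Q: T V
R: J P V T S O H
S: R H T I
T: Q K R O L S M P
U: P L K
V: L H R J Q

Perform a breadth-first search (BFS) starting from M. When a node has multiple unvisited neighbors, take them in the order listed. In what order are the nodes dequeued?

Visit M; enqueue L, H, K, T → queue [L, H, K, T]
Visit L; enqueue O, V, U, I → queue [H, K, T, O, V, U, I]
Visit H; enqueue S, R → queue [K, T, O, V, U, I, S, R]
Visit K; enqueue J, P, N → queue [T, O, V, U, I, S, R, J, P, N]
Visit T; enqueue Q → queue [O, V, U, I, S, R, J, P, N, Q]
Visit O → queue [V, U, I, S, R, J, P, N, Q]
Visit V → queue [U, I, S, R, J, P, N, Q]
Visit U → queue [I, S, R, J, P, N, Q]
Visit I → queue [S, R, J, P, N, Q]
Visit S → queue [R, J, P, N, Q]
Visit R → queue [J, P, N, Q]
Visit J → queue [P, N, Q]
Visit P → queue [N, Q]
Visit N → queue [Q]
Visit Q → queue []

M → L → H → K → T → O → V → U → I → S → R → J → P → N → Q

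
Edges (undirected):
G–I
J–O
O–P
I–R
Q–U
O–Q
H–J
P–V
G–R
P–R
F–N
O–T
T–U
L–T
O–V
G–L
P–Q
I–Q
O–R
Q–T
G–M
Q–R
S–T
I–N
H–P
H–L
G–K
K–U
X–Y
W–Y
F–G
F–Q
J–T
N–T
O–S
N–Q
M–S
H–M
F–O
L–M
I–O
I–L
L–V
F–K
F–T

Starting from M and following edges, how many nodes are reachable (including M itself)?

BFS from M visits: M, G, H, L, S, F, I, K, R, J, P, T, V, O, N, Q, U
Reachable nodes: 17 of 20 total.

17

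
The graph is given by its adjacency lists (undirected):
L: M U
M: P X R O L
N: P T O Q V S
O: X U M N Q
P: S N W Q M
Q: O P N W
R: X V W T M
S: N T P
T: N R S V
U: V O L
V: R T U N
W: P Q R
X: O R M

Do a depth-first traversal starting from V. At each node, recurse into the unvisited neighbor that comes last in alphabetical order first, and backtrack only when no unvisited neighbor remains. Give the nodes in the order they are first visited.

Visit V
V → U
U → O
O → X
X → R
R → W
W → Q
Q → P
P → S
S → T
T → N
P → M
M → L

V -> U -> O -> X -> R -> W -> Q -> P -> S -> T -> N -> M -> L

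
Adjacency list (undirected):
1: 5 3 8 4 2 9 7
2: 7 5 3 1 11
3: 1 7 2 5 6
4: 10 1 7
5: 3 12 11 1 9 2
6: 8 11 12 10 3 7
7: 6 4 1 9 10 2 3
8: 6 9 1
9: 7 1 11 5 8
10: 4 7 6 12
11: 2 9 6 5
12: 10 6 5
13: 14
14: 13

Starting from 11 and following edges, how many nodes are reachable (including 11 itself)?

12

BFS from 11 visits: 11, 2, 9, 6, 5, 7, 3, 1, 8, 12, 10, 4
Reachable nodes: 12 of 14 total.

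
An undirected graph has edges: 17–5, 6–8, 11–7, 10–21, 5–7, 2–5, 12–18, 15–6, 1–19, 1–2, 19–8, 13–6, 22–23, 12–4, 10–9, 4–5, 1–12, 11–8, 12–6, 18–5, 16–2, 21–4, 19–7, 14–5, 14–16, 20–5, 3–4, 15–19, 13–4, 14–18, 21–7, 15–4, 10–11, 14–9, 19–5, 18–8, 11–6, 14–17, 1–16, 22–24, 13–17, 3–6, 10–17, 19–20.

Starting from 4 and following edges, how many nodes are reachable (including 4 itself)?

21

BFS from 4 visits: 4, 21, 15, 13, 12, 5, 3, 10, 7, 19, 6, 17, 18, 1, 20, 14, 2, 11, 9, 8, 16
Reachable nodes: 21 of 24 total.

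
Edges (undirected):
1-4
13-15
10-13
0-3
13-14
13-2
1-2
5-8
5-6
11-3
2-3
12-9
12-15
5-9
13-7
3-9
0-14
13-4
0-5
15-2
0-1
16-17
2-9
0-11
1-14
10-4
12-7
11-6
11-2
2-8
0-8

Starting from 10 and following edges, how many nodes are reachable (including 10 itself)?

BFS from 10 visits: 10, 4, 13, 1, 2, 7, 14, 15, 0, 3, 8, 9, 11, 12, 5, 6
Reachable nodes: 16 of 18 total.

16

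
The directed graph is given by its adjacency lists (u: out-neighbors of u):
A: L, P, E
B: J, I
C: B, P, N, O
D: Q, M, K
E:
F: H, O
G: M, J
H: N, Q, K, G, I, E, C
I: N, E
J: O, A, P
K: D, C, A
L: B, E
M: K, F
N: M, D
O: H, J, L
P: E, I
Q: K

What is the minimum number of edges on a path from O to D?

Level 0: O
Level 1: H, J, L
Level 2: A, B, C, E, G, I, K, N, P, Q
Level 3: D, M
Level 4: F
D first appears at level 3.

3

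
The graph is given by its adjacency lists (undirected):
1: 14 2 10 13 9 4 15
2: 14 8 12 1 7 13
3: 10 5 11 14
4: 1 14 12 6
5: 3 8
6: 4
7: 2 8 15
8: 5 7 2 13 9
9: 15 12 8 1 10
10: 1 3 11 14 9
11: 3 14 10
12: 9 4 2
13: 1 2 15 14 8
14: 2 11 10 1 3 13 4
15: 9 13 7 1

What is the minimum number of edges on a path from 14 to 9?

Level 0: 14
Level 1: 1, 2, 3, 4, 10, 11, 13
Level 2: 5, 6, 7, 8, 9, 12, 15
9 first appears at level 2.

2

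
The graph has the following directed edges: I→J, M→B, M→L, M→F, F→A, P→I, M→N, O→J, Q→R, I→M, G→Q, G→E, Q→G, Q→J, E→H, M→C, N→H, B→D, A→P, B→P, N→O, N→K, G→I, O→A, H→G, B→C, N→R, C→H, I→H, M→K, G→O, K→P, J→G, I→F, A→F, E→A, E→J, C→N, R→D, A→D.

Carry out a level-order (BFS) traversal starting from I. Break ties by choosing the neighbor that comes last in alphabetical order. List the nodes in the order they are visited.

Visit I; enqueue M, J, H, F → queue [M, J, H, F]
Visit M; enqueue N, L, K, C, B → queue [J, H, F, N, L, K, C, B]
Visit J; enqueue G → queue [H, F, N, L, K, C, B, G]
Visit H → queue [F, N, L, K, C, B, G]
Visit F; enqueue A → queue [N, L, K, C, B, G, A]
Visit N; enqueue R, O → queue [L, K, C, B, G, A, R, O]
Visit L → queue [K, C, B, G, A, R, O]
Visit K; enqueue P → queue [C, B, G, A, R, O, P]
Visit C → queue [B, G, A, R, O, P]
Visit B; enqueue D → queue [G, A, R, O, P, D]
Visit G; enqueue Q, E → queue [A, R, O, P, D, Q, E]
Visit A → queue [R, O, P, D, Q, E]
Visit R → queue [O, P, D, Q, E]
Visit O → queue [P, D, Q, E]
Visit P → queue [D, Q, E]
Visit D → queue [Q, E]
Visit Q → queue [E]
Visit E → queue []

I -> M -> J -> H -> F -> N -> L -> K -> C -> B -> G -> A -> R -> O -> P -> D -> Q -> E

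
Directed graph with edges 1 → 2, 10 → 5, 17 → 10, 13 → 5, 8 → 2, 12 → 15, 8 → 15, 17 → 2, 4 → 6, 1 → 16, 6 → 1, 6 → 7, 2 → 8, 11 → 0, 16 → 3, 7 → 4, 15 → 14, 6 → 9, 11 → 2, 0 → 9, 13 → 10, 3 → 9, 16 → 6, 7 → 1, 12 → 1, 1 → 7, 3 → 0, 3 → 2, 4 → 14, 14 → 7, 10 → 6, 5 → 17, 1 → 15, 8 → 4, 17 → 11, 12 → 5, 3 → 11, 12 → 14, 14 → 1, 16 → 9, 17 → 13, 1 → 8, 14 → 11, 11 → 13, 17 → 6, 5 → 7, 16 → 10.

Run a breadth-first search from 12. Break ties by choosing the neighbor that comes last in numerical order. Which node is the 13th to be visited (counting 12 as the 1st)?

Visit 12; enqueue 15, 14, 5, 1 → queue [15, 14, 5, 1]
Visit 15 → queue [14, 5, 1]
Visit 14; enqueue 11, 7 → queue [5, 1, 11, 7]
Visit 5; enqueue 17 → queue [1, 11, 7, 17]
Visit 1; enqueue 16, 8, 2 → queue [11, 7, 17, 16, 8, 2]
Visit 11; enqueue 13, 0 → queue [7, 17, 16, 8, 2, 13, 0]
Visit 7; enqueue 4 → queue [17, 16, 8, 2, 13, 0, 4]
Visit 17; enqueue 10, 6 → queue [16, 8, 2, 13, 0, 4, 10, 6]
Visit 16; enqueue 9, 3 → queue [8, 2, 13, 0, 4, 10, 6, 9, 3]
Visit 8 → queue [2, 13, 0, 4, 10, 6, 9, 3]
Visit 2 → queue [13, 0, 4, 10, 6, 9, 3]
Visit 13 → queue [0, 4, 10, 6, 9, 3]
Visit 0 → queue [4, 10, 6, 9, 3]
Visit 4 → queue [10, 6, 9, 3]
Visit 10 → queue [6, 9, 3]
Visit 6 → queue [9, 3]
Visit 9 → queue [3]
Visit 3 → queue []

Visit order: 12, 15, 14, 5, 1, 11, 7, 17, 16, 8, 2, 13, 0, 4, 10, 6, 9, 3

0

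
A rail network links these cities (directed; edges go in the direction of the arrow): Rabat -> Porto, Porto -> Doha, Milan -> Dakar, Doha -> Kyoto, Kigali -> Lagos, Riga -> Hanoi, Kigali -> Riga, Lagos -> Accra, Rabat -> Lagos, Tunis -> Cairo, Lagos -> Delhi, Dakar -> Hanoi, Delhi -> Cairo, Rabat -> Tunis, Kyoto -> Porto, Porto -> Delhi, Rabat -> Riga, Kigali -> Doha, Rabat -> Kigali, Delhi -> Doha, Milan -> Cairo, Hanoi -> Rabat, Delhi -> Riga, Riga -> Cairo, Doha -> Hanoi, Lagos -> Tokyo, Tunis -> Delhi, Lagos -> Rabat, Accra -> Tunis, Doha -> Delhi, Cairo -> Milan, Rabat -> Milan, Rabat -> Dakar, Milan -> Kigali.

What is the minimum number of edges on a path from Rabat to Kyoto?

3

Level 0: Rabat
Level 1: Dakar, Kigali, Lagos, Milan, Porto, Riga, Tunis
Level 2: Accra, Cairo, Delhi, Doha, Hanoi, Tokyo
Level 3: Kyoto
Kyoto first appears at level 3.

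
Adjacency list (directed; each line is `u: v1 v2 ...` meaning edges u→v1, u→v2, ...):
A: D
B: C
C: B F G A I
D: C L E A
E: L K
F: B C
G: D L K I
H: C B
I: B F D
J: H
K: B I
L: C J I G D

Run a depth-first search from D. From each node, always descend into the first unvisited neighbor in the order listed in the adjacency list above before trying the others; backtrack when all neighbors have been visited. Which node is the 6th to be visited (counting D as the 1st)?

Visit D
D → C
C → B
C → F
C → G
G → L
L → J
J → H
L → I
G → K
C → A
D → E

Visit order: D, C, B, F, G, L, J, H, I, K, A, E

L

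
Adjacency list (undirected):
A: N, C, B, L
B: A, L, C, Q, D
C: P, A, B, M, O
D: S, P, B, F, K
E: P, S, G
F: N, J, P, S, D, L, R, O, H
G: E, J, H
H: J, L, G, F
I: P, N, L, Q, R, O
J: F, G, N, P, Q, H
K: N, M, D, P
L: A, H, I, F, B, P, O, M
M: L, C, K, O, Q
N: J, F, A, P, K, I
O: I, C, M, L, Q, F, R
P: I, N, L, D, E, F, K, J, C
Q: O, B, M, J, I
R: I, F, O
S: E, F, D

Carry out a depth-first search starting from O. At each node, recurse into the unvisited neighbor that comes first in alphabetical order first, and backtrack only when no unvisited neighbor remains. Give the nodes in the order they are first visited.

O -> C -> A -> B -> D -> F -> H -> G -> E -> P -> I -> L -> M -> K -> N -> J -> Q -> R -> S

Visit O
O → C
C → A
A → B
B → D
D → F
F → H
H → G
G → E
E → P
P → I
I → L
L → M
M → K
K → N
N → J
J → Q
I → R
E → S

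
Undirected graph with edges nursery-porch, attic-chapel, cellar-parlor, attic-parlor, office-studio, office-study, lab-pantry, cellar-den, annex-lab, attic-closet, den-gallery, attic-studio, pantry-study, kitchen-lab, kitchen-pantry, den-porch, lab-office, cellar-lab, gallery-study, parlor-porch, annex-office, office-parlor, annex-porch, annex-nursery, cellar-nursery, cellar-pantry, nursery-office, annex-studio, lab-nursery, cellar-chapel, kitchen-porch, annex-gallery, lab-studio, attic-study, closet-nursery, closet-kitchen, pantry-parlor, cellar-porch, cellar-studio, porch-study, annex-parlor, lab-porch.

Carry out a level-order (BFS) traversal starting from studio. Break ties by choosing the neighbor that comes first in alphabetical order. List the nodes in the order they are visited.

studio -> annex -> attic -> cellar -> lab -> office -> gallery -> nursery -> parlor -> porch -> chapel -> closet -> study -> den -> pantry -> kitchen

Visit studio; enqueue annex, attic, cellar, lab, office → queue [annex, attic, cellar, lab, office]
Visit annex; enqueue gallery, nursery, parlor, porch → queue [attic, cellar, lab, office, gallery, nursery, parlor, porch]
Visit attic; enqueue chapel, closet, study → queue [cellar, lab, office, gallery, nursery, parlor, porch, chapel, closet, study]
Visit cellar; enqueue den, pantry → queue [lab, office, gallery, nursery, parlor, porch, chapel, closet, study, den, pantry]
Visit lab; enqueue kitchen → queue [office, gallery, nursery, parlor, porch, chapel, closet, study, den, pantry, kitchen]
Visit office → queue [gallery, nursery, parlor, porch, chapel, closet, study, den, pantry, kitchen]
Visit gallery → queue [nursery, parlor, porch, chapel, closet, study, den, pantry, kitchen]
Visit nursery → queue [parlor, porch, chapel, closet, study, den, pantry, kitchen]
Visit parlor → queue [porch, chapel, closet, study, den, pantry, kitchen]
Visit porch → queue [chapel, closet, study, den, pantry, kitchen]
Visit chapel → queue [closet, study, den, pantry, kitchen]
Visit closet → queue [study, den, pantry, kitchen]
Visit study → queue [den, pantry, kitchen]
Visit den → queue [pantry, kitchen]
Visit pantry → queue [kitchen]
Visit kitchen → queue []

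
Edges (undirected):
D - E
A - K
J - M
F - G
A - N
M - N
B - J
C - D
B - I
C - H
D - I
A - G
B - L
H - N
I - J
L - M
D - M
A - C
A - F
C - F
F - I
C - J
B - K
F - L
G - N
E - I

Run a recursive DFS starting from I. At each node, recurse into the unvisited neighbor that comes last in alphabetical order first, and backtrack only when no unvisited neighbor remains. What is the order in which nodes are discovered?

I -> J -> M -> N -> H -> C -> F -> L -> B -> K -> A -> G -> D -> E

Visit I
I → J
J → M
M → N
N → H
H → C
C → F
F → L
L → B
B → K
K → A
A → G
C → D
D → E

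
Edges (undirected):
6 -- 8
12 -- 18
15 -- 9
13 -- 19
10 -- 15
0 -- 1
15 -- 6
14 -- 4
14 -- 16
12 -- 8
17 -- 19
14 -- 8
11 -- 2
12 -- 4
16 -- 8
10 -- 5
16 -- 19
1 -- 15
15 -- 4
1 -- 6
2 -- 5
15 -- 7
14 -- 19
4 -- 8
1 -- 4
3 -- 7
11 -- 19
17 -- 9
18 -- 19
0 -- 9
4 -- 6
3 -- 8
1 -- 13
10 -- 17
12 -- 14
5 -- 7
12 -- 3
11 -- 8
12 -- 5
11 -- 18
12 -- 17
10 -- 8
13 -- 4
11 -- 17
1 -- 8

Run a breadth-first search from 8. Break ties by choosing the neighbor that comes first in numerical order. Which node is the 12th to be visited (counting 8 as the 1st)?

Visit 8; enqueue 1, 3, 4, 6, 10, 11, 12, 14, 16 → queue [1, 3, 4, 6, 10, 11, 12, 14, 16]
Visit 1; enqueue 0, 13, 15 → queue [3, 4, 6, 10, 11, 12, 14, 16, 0, 13, 15]
Visit 3; enqueue 7 → queue [4, 6, 10, 11, 12, 14, 16, 0, 13, 15, 7]
Visit 4 → queue [6, 10, 11, 12, 14, 16, 0, 13, 15, 7]
Visit 6 → queue [10, 11, 12, 14, 16, 0, 13, 15, 7]
Visit 10; enqueue 5, 17 → queue [11, 12, 14, 16, 0, 13, 15, 7, 5, 17]
Visit 11; enqueue 2, 18, 19 → queue [12, 14, 16, 0, 13, 15, 7, 5, 17, 2, 18, 19]
Visit 12 → queue [14, 16, 0, 13, 15, 7, 5, 17, 2, 18, 19]
Visit 14 → queue [16, 0, 13, 15, 7, 5, 17, 2, 18, 19]
Visit 16 → queue [0, 13, 15, 7, 5, 17, 2, 18, 19]
Visit 0; enqueue 9 → queue [13, 15, 7, 5, 17, 2, 18, 19, 9]
Visit 13 → queue [15, 7, 5, 17, 2, 18, 19, 9]
Visit 15 → queue [7, 5, 17, 2, 18, 19, 9]
Visit 7 → queue [5, 17, 2, 18, 19, 9]
Visit 5 → queue [17, 2, 18, 19, 9]
Visit 17 → queue [2, 18, 19, 9]
Visit 2 → queue [18, 19, 9]
Visit 18 → queue [19, 9]
Visit 19 → queue [9]
Visit 9 → queue []

Visit order: 8, 1, 3, 4, 6, 10, 11, 12, 14, 16, 0, 13, 15, 7, 5, 17, 2, 18, 19, 9

13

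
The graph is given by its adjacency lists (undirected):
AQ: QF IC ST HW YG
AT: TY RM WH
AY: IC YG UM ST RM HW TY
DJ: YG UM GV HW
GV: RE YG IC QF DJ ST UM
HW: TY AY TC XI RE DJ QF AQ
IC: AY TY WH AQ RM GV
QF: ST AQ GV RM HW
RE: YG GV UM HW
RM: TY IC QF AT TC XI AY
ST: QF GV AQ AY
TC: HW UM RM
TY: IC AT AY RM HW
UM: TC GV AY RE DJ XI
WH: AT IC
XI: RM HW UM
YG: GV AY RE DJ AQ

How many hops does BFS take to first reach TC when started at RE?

Level 0: RE
Level 1: GV, HW, UM, YG
Level 2: AQ, AY, DJ, IC, QF, ST, TC, TY, XI
Level 3: AT, RM, WH
TC first appears at level 2.

2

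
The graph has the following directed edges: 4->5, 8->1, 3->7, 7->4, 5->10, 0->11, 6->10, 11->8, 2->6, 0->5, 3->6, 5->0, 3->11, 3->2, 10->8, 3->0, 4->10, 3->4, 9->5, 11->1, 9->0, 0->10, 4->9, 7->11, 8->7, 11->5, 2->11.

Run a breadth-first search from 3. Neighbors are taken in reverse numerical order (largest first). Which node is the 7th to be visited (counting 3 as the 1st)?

Visit 3; enqueue 11, 7, 6, 4, 2, 0 → queue [11, 7, 6, 4, 2, 0]
Visit 11; enqueue 8, 5, 1 → queue [7, 6, 4, 2, 0, 8, 5, 1]
Visit 7 → queue [6, 4, 2, 0, 8, 5, 1]
Visit 6; enqueue 10 → queue [4, 2, 0, 8, 5, 1, 10]
Visit 4; enqueue 9 → queue [2, 0, 8, 5, 1, 10, 9]
Visit 2 → queue [0, 8, 5, 1, 10, 9]
Visit 0 → queue [8, 5, 1, 10, 9]
Visit 8 → queue [5, 1, 10, 9]
Visit 5 → queue [1, 10, 9]
Visit 1 → queue [10, 9]
Visit 10 → queue [9]
Visit 9 → queue []

Visit order: 3, 11, 7, 6, 4, 2, 0, 8, 5, 1, 10, 9

0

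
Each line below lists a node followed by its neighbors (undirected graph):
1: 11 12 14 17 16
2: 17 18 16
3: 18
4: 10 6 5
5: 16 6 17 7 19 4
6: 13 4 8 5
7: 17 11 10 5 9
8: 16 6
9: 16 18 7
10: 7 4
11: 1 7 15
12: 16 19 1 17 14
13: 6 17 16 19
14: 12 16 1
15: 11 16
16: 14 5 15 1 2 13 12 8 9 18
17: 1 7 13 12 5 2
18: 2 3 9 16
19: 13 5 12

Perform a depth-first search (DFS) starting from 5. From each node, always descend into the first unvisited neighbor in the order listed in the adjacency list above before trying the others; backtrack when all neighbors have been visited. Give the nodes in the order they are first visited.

5 -> 16 -> 14 -> 12 -> 19 -> 13 -> 6 -> 4 -> 10 -> 7 -> 17 -> 1 -> 11 -> 15 -> 2 -> 18 -> 3 -> 9 -> 8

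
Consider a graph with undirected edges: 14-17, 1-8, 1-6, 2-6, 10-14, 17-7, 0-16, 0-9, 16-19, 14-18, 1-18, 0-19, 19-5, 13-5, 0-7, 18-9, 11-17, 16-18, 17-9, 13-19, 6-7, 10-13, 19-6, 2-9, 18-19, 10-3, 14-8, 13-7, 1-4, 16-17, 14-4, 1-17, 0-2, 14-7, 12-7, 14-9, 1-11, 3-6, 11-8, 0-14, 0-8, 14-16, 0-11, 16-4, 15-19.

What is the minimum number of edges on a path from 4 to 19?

Level 0: 4
Level 1: 1, 14, 16
Level 2: 0, 6, 7, 8, 9, 10, 11, 17, 18, 19
Level 3: 2, 3, 5, 12, 13, 15
19 first appears at level 2.

2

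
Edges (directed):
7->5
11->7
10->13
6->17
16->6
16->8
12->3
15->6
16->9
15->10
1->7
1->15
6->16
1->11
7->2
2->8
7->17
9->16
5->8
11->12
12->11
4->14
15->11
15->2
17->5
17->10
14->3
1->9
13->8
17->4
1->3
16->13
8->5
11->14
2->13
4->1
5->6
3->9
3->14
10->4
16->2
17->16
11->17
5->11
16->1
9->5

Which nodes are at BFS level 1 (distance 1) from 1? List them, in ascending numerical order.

3, 7, 9, 11, 15

Level 0: 1
Level 1: 3, 7, 9, 11, 15
Level 2: 2, 5, 6, 10, 12, 14, 16, 17
Level 3: 4, 8, 13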